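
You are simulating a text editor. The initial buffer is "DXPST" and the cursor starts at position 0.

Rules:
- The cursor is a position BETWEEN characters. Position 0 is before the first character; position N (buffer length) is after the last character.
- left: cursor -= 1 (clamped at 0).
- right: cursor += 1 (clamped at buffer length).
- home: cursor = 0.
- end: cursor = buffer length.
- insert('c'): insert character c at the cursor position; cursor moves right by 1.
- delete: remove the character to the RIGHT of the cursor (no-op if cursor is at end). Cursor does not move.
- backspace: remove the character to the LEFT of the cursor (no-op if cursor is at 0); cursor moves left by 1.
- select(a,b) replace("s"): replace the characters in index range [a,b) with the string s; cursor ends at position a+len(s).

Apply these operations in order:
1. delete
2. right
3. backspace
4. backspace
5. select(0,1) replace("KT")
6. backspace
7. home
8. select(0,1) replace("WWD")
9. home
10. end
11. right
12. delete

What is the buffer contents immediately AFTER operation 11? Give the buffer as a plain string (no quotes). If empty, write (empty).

After op 1 (delete): buf='XPST' cursor=0
After op 2 (right): buf='XPST' cursor=1
After op 3 (backspace): buf='PST' cursor=0
After op 4 (backspace): buf='PST' cursor=0
After op 5 (select(0,1) replace("KT")): buf='KTST' cursor=2
After op 6 (backspace): buf='KST' cursor=1
After op 7 (home): buf='KST' cursor=0
After op 8 (select(0,1) replace("WWD")): buf='WWDST' cursor=3
After op 9 (home): buf='WWDST' cursor=0
After op 10 (end): buf='WWDST' cursor=5
After op 11 (right): buf='WWDST' cursor=5

Answer: WWDST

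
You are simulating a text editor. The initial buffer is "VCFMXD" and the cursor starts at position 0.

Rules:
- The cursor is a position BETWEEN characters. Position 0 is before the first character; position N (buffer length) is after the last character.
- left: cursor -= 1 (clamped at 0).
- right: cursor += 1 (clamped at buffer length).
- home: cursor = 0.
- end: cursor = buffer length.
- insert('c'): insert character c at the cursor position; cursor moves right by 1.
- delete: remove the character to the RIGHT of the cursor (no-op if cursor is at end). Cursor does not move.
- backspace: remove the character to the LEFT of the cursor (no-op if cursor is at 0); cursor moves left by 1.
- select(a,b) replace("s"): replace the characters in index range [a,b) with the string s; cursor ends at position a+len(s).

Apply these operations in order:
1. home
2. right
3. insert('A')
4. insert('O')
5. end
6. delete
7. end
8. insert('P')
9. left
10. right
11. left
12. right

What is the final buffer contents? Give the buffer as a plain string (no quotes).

After op 1 (home): buf='VCFMXD' cursor=0
After op 2 (right): buf='VCFMXD' cursor=1
After op 3 (insert('A')): buf='VACFMXD' cursor=2
After op 4 (insert('O')): buf='VAOCFMXD' cursor=3
After op 5 (end): buf='VAOCFMXD' cursor=8
After op 6 (delete): buf='VAOCFMXD' cursor=8
After op 7 (end): buf='VAOCFMXD' cursor=8
After op 8 (insert('P')): buf='VAOCFMXDP' cursor=9
After op 9 (left): buf='VAOCFMXDP' cursor=8
After op 10 (right): buf='VAOCFMXDP' cursor=9
After op 11 (left): buf='VAOCFMXDP' cursor=8
After op 12 (right): buf='VAOCFMXDP' cursor=9

Answer: VAOCFMXDP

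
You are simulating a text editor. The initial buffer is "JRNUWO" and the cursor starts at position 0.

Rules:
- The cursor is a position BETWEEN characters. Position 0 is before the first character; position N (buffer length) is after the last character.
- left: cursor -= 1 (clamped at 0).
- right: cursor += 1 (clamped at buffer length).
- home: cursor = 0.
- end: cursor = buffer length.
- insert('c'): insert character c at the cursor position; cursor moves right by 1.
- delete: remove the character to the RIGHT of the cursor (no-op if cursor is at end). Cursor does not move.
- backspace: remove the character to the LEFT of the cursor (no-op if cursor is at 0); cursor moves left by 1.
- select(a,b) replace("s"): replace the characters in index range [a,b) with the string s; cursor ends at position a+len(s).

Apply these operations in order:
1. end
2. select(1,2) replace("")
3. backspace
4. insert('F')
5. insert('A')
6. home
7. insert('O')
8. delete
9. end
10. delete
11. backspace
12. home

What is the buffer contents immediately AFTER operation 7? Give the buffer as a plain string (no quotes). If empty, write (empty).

After op 1 (end): buf='JRNUWO' cursor=6
After op 2 (select(1,2) replace("")): buf='JNUWO' cursor=1
After op 3 (backspace): buf='NUWO' cursor=0
After op 4 (insert('F')): buf='FNUWO' cursor=1
After op 5 (insert('A')): buf='FANUWO' cursor=2
After op 6 (home): buf='FANUWO' cursor=0
After op 7 (insert('O')): buf='OFANUWO' cursor=1

Answer: OFANUWO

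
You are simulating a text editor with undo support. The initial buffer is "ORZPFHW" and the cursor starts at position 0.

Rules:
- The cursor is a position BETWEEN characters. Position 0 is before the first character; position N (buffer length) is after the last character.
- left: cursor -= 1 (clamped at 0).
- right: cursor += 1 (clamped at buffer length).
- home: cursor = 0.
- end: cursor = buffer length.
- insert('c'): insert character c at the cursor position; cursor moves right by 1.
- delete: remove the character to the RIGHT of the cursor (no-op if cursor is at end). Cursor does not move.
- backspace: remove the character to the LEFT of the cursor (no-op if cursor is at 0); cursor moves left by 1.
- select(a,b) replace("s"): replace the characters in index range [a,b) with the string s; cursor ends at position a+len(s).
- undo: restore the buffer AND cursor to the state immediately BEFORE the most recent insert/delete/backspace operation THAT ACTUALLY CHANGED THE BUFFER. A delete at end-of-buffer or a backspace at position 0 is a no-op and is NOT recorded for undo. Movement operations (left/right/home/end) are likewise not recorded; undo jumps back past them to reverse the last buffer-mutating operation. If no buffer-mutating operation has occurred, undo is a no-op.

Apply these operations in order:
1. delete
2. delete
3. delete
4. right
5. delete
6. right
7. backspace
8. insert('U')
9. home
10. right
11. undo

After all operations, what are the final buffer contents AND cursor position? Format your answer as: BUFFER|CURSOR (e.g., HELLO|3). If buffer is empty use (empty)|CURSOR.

After op 1 (delete): buf='RZPFHW' cursor=0
After op 2 (delete): buf='ZPFHW' cursor=0
After op 3 (delete): buf='PFHW' cursor=0
After op 4 (right): buf='PFHW' cursor=1
After op 5 (delete): buf='PHW' cursor=1
After op 6 (right): buf='PHW' cursor=2
After op 7 (backspace): buf='PW' cursor=1
After op 8 (insert('U')): buf='PUW' cursor=2
After op 9 (home): buf='PUW' cursor=0
After op 10 (right): buf='PUW' cursor=1
After op 11 (undo): buf='PW' cursor=1

Answer: PW|1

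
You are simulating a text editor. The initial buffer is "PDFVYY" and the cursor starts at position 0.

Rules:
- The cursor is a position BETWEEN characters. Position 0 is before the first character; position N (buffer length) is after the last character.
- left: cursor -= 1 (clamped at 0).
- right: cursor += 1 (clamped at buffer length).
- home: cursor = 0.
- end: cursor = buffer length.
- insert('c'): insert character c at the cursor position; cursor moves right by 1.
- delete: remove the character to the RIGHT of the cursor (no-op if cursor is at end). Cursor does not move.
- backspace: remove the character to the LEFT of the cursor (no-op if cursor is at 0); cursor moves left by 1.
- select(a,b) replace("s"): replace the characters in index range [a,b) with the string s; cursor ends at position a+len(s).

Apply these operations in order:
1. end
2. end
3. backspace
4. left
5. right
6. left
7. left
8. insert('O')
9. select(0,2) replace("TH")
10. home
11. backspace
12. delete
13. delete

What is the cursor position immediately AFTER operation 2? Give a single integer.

After op 1 (end): buf='PDFVYY' cursor=6
After op 2 (end): buf='PDFVYY' cursor=6

Answer: 6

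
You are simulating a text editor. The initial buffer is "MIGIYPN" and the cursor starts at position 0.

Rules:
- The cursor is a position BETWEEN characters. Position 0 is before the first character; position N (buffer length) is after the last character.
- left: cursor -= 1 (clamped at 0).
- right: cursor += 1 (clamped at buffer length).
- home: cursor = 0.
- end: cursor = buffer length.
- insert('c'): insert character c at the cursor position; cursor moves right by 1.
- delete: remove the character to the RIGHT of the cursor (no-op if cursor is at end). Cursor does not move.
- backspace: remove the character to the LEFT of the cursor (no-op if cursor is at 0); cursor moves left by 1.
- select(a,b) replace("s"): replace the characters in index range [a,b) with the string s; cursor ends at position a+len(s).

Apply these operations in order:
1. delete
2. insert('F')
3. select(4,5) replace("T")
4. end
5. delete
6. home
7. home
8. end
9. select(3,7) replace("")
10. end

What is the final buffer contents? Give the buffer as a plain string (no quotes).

After op 1 (delete): buf='IGIYPN' cursor=0
After op 2 (insert('F')): buf='FIGIYPN' cursor=1
After op 3 (select(4,5) replace("T")): buf='FIGITPN' cursor=5
After op 4 (end): buf='FIGITPN' cursor=7
After op 5 (delete): buf='FIGITPN' cursor=7
After op 6 (home): buf='FIGITPN' cursor=0
After op 7 (home): buf='FIGITPN' cursor=0
After op 8 (end): buf='FIGITPN' cursor=7
After op 9 (select(3,7) replace("")): buf='FIG' cursor=3
After op 10 (end): buf='FIG' cursor=3

Answer: FIG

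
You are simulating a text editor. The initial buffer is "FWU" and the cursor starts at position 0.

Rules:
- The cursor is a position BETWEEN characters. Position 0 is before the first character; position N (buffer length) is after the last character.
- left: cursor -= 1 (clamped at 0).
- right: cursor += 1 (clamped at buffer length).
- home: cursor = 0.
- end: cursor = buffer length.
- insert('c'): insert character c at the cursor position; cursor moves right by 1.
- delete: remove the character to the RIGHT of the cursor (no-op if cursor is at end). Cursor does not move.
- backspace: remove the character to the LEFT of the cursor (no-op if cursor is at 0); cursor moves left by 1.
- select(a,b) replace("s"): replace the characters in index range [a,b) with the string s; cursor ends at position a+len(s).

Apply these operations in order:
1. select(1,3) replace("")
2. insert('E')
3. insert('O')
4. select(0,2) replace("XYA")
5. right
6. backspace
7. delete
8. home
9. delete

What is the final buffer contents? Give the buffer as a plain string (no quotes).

After op 1 (select(1,3) replace("")): buf='F' cursor=1
After op 2 (insert('E')): buf='FE' cursor=2
After op 3 (insert('O')): buf='FEO' cursor=3
After op 4 (select(0,2) replace("XYA")): buf='XYAO' cursor=3
After op 5 (right): buf='XYAO' cursor=4
After op 6 (backspace): buf='XYA' cursor=3
After op 7 (delete): buf='XYA' cursor=3
After op 8 (home): buf='XYA' cursor=0
After op 9 (delete): buf='YA' cursor=0

Answer: YA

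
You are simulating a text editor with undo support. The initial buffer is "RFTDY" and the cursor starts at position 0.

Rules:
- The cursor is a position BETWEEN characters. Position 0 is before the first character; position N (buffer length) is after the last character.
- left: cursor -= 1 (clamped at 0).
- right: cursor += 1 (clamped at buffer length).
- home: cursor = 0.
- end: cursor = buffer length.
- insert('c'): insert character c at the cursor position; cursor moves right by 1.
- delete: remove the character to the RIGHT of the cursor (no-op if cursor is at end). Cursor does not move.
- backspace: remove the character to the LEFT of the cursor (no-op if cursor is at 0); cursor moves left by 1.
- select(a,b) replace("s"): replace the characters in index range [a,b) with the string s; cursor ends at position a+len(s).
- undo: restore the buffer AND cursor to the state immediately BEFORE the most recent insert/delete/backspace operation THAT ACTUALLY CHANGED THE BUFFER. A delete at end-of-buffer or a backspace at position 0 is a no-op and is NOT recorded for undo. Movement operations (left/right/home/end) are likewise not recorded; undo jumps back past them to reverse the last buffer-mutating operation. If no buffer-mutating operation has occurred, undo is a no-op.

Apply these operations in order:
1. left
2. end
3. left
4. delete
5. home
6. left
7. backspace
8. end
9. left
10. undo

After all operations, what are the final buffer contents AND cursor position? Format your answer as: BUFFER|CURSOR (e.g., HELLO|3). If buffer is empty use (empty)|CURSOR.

After op 1 (left): buf='RFTDY' cursor=0
After op 2 (end): buf='RFTDY' cursor=5
After op 3 (left): buf='RFTDY' cursor=4
After op 4 (delete): buf='RFTD' cursor=4
After op 5 (home): buf='RFTD' cursor=0
After op 6 (left): buf='RFTD' cursor=0
After op 7 (backspace): buf='RFTD' cursor=0
After op 8 (end): buf='RFTD' cursor=4
After op 9 (left): buf='RFTD' cursor=3
After op 10 (undo): buf='RFTDY' cursor=4

Answer: RFTDY|4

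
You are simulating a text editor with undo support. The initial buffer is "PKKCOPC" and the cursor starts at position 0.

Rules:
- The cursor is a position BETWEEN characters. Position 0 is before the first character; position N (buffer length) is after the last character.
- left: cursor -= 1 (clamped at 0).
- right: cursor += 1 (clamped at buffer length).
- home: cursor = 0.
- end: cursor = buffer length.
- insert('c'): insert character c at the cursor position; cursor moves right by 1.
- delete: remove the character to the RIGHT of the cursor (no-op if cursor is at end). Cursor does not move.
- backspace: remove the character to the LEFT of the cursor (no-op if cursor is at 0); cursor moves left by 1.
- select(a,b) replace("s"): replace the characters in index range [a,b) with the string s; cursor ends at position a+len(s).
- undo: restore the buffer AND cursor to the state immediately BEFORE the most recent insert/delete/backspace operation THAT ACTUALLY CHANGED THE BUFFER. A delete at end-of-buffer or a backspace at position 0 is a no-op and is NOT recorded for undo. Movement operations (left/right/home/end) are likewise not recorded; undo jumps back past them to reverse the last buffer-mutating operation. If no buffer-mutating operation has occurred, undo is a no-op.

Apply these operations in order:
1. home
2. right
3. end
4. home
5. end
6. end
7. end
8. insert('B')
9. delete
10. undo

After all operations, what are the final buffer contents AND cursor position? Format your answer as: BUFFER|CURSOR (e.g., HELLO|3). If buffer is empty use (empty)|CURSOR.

After op 1 (home): buf='PKKCOPC' cursor=0
After op 2 (right): buf='PKKCOPC' cursor=1
After op 3 (end): buf='PKKCOPC' cursor=7
After op 4 (home): buf='PKKCOPC' cursor=0
After op 5 (end): buf='PKKCOPC' cursor=7
After op 6 (end): buf='PKKCOPC' cursor=7
After op 7 (end): buf='PKKCOPC' cursor=7
After op 8 (insert('B')): buf='PKKCOPCB' cursor=8
After op 9 (delete): buf='PKKCOPCB' cursor=8
After op 10 (undo): buf='PKKCOPC' cursor=7

Answer: PKKCOPC|7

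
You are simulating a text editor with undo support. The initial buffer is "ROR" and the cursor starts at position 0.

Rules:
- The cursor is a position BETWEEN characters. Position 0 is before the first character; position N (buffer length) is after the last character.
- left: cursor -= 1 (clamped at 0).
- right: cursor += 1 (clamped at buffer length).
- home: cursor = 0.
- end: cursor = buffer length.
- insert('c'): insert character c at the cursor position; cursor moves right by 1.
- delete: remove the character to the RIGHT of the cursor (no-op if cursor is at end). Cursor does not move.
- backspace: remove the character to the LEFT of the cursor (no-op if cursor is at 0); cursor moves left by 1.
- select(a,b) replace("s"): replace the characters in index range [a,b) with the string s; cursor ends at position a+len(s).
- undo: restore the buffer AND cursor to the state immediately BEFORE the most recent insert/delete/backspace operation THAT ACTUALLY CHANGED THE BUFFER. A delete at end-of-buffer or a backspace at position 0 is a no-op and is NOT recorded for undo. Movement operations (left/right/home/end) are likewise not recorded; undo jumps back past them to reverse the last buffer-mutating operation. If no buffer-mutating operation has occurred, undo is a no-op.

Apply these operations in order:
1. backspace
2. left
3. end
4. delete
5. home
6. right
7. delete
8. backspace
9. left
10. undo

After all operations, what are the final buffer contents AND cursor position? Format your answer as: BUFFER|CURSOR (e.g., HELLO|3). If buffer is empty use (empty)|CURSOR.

After op 1 (backspace): buf='ROR' cursor=0
After op 2 (left): buf='ROR' cursor=0
After op 3 (end): buf='ROR' cursor=3
After op 4 (delete): buf='ROR' cursor=3
After op 5 (home): buf='ROR' cursor=0
After op 6 (right): buf='ROR' cursor=1
After op 7 (delete): buf='RR' cursor=1
After op 8 (backspace): buf='R' cursor=0
After op 9 (left): buf='R' cursor=0
After op 10 (undo): buf='RR' cursor=1

Answer: RR|1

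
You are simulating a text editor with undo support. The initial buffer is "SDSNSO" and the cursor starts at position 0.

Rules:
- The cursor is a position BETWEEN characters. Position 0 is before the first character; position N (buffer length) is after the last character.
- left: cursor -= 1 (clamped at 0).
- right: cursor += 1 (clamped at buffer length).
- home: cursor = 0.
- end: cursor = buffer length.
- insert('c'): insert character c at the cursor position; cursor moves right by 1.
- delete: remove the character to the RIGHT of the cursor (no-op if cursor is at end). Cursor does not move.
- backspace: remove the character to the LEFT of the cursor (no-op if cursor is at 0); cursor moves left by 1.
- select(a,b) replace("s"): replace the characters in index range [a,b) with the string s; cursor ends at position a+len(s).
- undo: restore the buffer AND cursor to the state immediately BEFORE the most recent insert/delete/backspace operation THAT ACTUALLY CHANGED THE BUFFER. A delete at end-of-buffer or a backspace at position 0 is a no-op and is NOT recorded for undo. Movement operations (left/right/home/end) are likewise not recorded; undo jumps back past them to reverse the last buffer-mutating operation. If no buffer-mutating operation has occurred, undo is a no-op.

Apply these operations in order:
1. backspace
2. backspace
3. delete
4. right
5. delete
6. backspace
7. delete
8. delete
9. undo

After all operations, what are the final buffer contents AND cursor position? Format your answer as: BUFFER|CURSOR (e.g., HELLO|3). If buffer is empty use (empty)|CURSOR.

After op 1 (backspace): buf='SDSNSO' cursor=0
After op 2 (backspace): buf='SDSNSO' cursor=0
After op 3 (delete): buf='DSNSO' cursor=0
After op 4 (right): buf='DSNSO' cursor=1
After op 5 (delete): buf='DNSO' cursor=1
After op 6 (backspace): buf='NSO' cursor=0
After op 7 (delete): buf='SO' cursor=0
After op 8 (delete): buf='O' cursor=0
After op 9 (undo): buf='SO' cursor=0

Answer: SO|0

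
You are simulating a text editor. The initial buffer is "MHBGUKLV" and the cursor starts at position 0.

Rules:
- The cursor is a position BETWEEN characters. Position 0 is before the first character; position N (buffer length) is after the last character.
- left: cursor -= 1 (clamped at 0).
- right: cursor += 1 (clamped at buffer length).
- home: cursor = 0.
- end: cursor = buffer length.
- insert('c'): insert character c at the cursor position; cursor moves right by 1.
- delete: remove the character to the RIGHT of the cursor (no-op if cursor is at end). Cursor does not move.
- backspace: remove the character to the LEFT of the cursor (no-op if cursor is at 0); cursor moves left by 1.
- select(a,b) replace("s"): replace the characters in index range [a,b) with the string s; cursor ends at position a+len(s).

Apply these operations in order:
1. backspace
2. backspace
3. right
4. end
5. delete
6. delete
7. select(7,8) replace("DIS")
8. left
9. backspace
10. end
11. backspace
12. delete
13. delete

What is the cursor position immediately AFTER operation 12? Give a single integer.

After op 1 (backspace): buf='MHBGUKLV' cursor=0
After op 2 (backspace): buf='MHBGUKLV' cursor=0
After op 3 (right): buf='MHBGUKLV' cursor=1
After op 4 (end): buf='MHBGUKLV' cursor=8
After op 5 (delete): buf='MHBGUKLV' cursor=8
After op 6 (delete): buf='MHBGUKLV' cursor=8
After op 7 (select(7,8) replace("DIS")): buf='MHBGUKLDIS' cursor=10
After op 8 (left): buf='MHBGUKLDIS' cursor=9
After op 9 (backspace): buf='MHBGUKLDS' cursor=8
After op 10 (end): buf='MHBGUKLDS' cursor=9
After op 11 (backspace): buf='MHBGUKLD' cursor=8
After op 12 (delete): buf='MHBGUKLD' cursor=8

Answer: 8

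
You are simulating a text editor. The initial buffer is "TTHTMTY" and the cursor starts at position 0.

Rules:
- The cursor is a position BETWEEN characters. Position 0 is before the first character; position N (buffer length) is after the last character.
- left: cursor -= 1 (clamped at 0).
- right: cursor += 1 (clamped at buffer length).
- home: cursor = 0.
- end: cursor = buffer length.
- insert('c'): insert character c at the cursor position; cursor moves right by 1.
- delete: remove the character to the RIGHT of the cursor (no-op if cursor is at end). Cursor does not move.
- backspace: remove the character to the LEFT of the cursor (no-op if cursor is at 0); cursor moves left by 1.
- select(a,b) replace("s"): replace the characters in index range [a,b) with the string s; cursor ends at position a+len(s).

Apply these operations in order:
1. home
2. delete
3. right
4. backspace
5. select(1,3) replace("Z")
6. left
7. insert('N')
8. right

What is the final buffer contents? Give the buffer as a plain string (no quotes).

After op 1 (home): buf='TTHTMTY' cursor=0
After op 2 (delete): buf='THTMTY' cursor=0
After op 3 (right): buf='THTMTY' cursor=1
After op 4 (backspace): buf='HTMTY' cursor=0
After op 5 (select(1,3) replace("Z")): buf='HZTY' cursor=2
After op 6 (left): buf='HZTY' cursor=1
After op 7 (insert('N')): buf='HNZTY' cursor=2
After op 8 (right): buf='HNZTY' cursor=3

Answer: HNZTY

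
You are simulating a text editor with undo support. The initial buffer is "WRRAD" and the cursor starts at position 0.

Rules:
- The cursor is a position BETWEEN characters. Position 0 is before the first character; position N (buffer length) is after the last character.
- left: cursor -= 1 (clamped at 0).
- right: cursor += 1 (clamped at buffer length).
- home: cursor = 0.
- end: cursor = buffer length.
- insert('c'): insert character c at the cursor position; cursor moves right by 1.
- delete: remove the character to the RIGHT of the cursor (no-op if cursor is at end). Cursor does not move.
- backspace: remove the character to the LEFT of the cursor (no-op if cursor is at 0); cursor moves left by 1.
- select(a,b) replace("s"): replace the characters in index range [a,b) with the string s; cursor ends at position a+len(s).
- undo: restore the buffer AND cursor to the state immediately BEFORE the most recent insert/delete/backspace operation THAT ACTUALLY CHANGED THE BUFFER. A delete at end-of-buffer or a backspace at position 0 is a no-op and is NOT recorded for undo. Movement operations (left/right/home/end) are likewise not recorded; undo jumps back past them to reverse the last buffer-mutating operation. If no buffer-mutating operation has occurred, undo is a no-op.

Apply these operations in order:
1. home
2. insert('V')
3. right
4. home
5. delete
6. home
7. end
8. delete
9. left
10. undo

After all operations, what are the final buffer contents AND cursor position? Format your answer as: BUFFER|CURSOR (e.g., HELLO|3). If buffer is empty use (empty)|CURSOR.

After op 1 (home): buf='WRRAD' cursor=0
After op 2 (insert('V')): buf='VWRRAD' cursor=1
After op 3 (right): buf='VWRRAD' cursor=2
After op 4 (home): buf='VWRRAD' cursor=0
After op 5 (delete): buf='WRRAD' cursor=0
After op 6 (home): buf='WRRAD' cursor=0
After op 7 (end): buf='WRRAD' cursor=5
After op 8 (delete): buf='WRRAD' cursor=5
After op 9 (left): buf='WRRAD' cursor=4
After op 10 (undo): buf='VWRRAD' cursor=0

Answer: VWRRAD|0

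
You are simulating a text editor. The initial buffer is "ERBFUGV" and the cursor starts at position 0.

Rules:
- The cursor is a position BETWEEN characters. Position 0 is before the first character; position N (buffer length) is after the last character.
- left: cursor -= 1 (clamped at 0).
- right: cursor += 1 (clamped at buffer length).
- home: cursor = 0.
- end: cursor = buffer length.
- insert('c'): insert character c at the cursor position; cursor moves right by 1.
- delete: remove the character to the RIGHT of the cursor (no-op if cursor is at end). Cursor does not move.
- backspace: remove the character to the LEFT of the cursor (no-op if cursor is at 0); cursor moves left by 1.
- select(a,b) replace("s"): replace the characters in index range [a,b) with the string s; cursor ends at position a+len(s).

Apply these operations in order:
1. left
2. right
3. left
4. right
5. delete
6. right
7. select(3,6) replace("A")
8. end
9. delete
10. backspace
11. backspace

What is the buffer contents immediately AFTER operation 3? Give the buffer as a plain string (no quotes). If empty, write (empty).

After op 1 (left): buf='ERBFUGV' cursor=0
After op 2 (right): buf='ERBFUGV' cursor=1
After op 3 (left): buf='ERBFUGV' cursor=0

Answer: ERBFUGV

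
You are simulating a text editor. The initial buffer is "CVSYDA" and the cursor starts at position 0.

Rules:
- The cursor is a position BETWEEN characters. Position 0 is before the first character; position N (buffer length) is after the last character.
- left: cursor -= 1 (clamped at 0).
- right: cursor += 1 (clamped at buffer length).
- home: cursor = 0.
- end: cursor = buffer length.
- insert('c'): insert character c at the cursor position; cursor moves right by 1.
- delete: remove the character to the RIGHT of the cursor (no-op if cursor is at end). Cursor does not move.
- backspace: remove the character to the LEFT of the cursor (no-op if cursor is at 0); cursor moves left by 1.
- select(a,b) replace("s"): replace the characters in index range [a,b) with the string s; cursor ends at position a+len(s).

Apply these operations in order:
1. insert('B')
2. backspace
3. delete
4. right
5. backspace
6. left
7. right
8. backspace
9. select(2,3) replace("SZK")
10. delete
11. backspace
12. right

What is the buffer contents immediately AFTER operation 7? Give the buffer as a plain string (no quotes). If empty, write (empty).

Answer: SYDA

Derivation:
After op 1 (insert('B')): buf='BCVSYDA' cursor=1
After op 2 (backspace): buf='CVSYDA' cursor=0
After op 3 (delete): buf='VSYDA' cursor=0
After op 4 (right): buf='VSYDA' cursor=1
After op 5 (backspace): buf='SYDA' cursor=0
After op 6 (left): buf='SYDA' cursor=0
After op 7 (right): buf='SYDA' cursor=1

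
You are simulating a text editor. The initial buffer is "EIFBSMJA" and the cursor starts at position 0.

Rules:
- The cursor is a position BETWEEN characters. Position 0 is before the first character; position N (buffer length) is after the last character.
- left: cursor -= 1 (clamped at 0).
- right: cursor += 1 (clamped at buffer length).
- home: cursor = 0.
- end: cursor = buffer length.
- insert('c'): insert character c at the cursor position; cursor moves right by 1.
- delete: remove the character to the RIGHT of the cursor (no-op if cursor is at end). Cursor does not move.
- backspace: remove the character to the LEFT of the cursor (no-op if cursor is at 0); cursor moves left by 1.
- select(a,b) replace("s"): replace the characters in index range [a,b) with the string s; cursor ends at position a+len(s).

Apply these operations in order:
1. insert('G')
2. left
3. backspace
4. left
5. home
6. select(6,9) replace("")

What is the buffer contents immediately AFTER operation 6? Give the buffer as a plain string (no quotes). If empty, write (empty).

After op 1 (insert('G')): buf='GEIFBSMJA' cursor=1
After op 2 (left): buf='GEIFBSMJA' cursor=0
After op 3 (backspace): buf='GEIFBSMJA' cursor=0
After op 4 (left): buf='GEIFBSMJA' cursor=0
After op 5 (home): buf='GEIFBSMJA' cursor=0
After op 6 (select(6,9) replace("")): buf='GEIFBS' cursor=6

Answer: GEIFBS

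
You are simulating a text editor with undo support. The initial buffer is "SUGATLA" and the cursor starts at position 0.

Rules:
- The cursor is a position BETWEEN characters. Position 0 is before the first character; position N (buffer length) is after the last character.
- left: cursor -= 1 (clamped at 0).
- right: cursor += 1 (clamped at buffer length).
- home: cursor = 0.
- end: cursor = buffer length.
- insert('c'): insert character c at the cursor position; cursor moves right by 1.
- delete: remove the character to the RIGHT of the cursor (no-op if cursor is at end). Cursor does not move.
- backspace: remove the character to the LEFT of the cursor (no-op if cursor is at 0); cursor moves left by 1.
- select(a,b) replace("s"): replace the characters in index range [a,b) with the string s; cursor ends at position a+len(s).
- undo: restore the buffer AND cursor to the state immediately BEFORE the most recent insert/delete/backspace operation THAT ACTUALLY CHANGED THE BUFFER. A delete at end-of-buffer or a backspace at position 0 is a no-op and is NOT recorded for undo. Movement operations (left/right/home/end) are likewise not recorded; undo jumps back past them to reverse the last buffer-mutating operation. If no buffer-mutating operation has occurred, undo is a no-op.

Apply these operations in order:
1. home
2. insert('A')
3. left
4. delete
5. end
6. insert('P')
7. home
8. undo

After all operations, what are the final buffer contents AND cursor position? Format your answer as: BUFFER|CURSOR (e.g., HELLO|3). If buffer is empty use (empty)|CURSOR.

After op 1 (home): buf='SUGATLA' cursor=0
After op 2 (insert('A')): buf='ASUGATLA' cursor=1
After op 3 (left): buf='ASUGATLA' cursor=0
After op 4 (delete): buf='SUGATLA' cursor=0
After op 5 (end): buf='SUGATLA' cursor=7
After op 6 (insert('P')): buf='SUGATLAP' cursor=8
After op 7 (home): buf='SUGATLAP' cursor=0
After op 8 (undo): buf='SUGATLA' cursor=7

Answer: SUGATLA|7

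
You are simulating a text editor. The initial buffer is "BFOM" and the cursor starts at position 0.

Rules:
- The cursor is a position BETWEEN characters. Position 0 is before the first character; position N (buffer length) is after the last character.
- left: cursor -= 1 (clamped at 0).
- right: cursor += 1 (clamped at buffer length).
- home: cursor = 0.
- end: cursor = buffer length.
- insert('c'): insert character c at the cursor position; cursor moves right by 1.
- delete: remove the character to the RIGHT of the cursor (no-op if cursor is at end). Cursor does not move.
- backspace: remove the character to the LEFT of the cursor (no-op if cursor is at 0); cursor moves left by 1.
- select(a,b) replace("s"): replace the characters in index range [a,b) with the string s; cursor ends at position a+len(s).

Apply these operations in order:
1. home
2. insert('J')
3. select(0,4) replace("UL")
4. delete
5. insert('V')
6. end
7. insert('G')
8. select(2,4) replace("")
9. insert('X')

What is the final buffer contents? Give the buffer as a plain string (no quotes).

Answer: ULX

Derivation:
After op 1 (home): buf='BFOM' cursor=0
After op 2 (insert('J')): buf='JBFOM' cursor=1
After op 3 (select(0,4) replace("UL")): buf='ULM' cursor=2
After op 4 (delete): buf='UL' cursor=2
After op 5 (insert('V')): buf='ULV' cursor=3
After op 6 (end): buf='ULV' cursor=3
After op 7 (insert('G')): buf='ULVG' cursor=4
After op 8 (select(2,4) replace("")): buf='UL' cursor=2
After op 9 (insert('X')): buf='ULX' cursor=3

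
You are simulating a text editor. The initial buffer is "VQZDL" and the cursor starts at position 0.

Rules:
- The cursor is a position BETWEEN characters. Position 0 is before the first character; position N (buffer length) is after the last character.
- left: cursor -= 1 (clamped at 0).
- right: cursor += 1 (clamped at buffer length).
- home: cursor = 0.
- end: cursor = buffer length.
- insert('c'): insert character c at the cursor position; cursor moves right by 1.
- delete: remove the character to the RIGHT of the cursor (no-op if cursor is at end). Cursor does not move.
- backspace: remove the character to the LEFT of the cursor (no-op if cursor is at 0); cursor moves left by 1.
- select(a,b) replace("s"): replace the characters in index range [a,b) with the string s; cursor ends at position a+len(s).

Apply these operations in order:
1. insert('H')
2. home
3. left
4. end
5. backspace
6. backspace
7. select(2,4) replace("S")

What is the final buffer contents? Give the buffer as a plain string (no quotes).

After op 1 (insert('H')): buf='HVQZDL' cursor=1
After op 2 (home): buf='HVQZDL' cursor=0
After op 3 (left): buf='HVQZDL' cursor=0
After op 4 (end): buf='HVQZDL' cursor=6
After op 5 (backspace): buf='HVQZD' cursor=5
After op 6 (backspace): buf='HVQZ' cursor=4
After op 7 (select(2,4) replace("S")): buf='HVS' cursor=3

Answer: HVS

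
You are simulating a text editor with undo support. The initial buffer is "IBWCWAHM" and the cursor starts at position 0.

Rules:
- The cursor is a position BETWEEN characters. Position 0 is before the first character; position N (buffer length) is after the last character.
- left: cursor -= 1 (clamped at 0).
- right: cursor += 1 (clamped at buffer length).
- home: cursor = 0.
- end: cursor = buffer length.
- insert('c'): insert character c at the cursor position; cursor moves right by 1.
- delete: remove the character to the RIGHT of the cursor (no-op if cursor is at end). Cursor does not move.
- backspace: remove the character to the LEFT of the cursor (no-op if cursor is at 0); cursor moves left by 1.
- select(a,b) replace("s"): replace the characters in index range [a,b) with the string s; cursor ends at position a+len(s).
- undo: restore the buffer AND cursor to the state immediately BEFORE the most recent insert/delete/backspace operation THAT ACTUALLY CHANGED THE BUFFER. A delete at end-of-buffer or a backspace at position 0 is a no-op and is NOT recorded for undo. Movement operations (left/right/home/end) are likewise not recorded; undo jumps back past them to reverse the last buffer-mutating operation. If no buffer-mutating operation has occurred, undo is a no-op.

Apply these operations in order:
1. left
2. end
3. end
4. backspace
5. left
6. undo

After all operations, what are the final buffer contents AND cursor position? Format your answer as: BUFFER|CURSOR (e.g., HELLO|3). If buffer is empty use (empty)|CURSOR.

After op 1 (left): buf='IBWCWAHM' cursor=0
After op 2 (end): buf='IBWCWAHM' cursor=8
After op 3 (end): buf='IBWCWAHM' cursor=8
After op 4 (backspace): buf='IBWCWAH' cursor=7
After op 5 (left): buf='IBWCWAH' cursor=6
After op 6 (undo): buf='IBWCWAHM' cursor=8

Answer: IBWCWAHM|8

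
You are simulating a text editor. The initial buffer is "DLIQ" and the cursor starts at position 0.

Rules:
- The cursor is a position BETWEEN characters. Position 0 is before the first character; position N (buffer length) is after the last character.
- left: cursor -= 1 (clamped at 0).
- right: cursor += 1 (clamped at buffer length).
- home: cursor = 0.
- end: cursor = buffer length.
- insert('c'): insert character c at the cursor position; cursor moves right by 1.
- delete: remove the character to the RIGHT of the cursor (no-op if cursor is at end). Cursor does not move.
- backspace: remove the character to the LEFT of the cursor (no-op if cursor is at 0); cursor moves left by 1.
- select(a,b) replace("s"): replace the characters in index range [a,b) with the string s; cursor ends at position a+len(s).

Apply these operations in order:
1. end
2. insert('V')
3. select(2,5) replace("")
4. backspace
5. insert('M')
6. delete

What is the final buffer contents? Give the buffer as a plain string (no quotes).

After op 1 (end): buf='DLIQ' cursor=4
After op 2 (insert('V')): buf='DLIQV' cursor=5
After op 3 (select(2,5) replace("")): buf='DL' cursor=2
After op 4 (backspace): buf='D' cursor=1
After op 5 (insert('M')): buf='DM' cursor=2
After op 6 (delete): buf='DM' cursor=2

Answer: DM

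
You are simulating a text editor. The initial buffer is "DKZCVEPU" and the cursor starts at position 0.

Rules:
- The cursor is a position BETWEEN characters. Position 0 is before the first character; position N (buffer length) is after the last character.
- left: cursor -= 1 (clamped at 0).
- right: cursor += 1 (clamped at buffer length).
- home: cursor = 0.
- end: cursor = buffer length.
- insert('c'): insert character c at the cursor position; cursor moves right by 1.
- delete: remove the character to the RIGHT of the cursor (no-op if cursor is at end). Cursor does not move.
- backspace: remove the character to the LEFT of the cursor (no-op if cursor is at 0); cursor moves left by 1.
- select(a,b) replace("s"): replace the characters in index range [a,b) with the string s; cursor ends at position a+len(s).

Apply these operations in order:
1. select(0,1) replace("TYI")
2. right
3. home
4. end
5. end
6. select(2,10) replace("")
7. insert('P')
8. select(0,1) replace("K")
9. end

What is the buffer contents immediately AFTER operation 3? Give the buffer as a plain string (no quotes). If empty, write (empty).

Answer: TYIKZCVEPU

Derivation:
After op 1 (select(0,1) replace("TYI")): buf='TYIKZCVEPU' cursor=3
After op 2 (right): buf='TYIKZCVEPU' cursor=4
After op 3 (home): buf='TYIKZCVEPU' cursor=0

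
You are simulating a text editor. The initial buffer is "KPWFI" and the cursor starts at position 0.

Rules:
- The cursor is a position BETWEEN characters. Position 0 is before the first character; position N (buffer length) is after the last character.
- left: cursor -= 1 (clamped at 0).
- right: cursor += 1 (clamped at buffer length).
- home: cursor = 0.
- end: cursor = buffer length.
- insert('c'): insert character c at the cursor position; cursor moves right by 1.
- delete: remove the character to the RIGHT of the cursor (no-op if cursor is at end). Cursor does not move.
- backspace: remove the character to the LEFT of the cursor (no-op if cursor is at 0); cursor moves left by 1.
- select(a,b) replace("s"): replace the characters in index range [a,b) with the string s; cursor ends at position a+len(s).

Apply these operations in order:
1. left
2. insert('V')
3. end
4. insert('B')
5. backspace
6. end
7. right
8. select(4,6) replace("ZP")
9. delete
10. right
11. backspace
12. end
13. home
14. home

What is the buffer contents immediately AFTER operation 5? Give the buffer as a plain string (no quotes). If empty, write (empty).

After op 1 (left): buf='KPWFI' cursor=0
After op 2 (insert('V')): buf='VKPWFI' cursor=1
After op 3 (end): buf='VKPWFI' cursor=6
After op 4 (insert('B')): buf='VKPWFIB' cursor=7
After op 5 (backspace): buf='VKPWFI' cursor=6

Answer: VKPWFI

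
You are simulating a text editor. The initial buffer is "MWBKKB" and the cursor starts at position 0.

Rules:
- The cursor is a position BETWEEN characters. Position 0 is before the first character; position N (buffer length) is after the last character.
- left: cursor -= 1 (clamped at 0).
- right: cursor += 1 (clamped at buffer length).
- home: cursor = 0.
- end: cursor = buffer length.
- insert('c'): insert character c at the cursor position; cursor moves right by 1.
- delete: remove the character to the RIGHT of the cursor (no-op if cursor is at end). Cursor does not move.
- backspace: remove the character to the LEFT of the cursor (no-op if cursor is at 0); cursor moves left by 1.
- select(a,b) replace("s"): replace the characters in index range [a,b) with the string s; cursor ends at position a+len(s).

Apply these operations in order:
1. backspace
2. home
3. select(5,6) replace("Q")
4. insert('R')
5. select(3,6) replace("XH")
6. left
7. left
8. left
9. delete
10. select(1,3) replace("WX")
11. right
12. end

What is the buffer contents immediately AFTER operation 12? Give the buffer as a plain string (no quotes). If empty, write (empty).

Answer: MWXHR

Derivation:
After op 1 (backspace): buf='MWBKKB' cursor=0
After op 2 (home): buf='MWBKKB' cursor=0
After op 3 (select(5,6) replace("Q")): buf='MWBKKQ' cursor=6
After op 4 (insert('R')): buf='MWBKKQR' cursor=7
After op 5 (select(3,6) replace("XH")): buf='MWBXHR' cursor=5
After op 6 (left): buf='MWBXHR' cursor=4
After op 7 (left): buf='MWBXHR' cursor=3
After op 8 (left): buf='MWBXHR' cursor=2
After op 9 (delete): buf='MWXHR' cursor=2
After op 10 (select(1,3) replace("WX")): buf='MWXHR' cursor=3
After op 11 (right): buf='MWXHR' cursor=4
After op 12 (end): buf='MWXHR' cursor=5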